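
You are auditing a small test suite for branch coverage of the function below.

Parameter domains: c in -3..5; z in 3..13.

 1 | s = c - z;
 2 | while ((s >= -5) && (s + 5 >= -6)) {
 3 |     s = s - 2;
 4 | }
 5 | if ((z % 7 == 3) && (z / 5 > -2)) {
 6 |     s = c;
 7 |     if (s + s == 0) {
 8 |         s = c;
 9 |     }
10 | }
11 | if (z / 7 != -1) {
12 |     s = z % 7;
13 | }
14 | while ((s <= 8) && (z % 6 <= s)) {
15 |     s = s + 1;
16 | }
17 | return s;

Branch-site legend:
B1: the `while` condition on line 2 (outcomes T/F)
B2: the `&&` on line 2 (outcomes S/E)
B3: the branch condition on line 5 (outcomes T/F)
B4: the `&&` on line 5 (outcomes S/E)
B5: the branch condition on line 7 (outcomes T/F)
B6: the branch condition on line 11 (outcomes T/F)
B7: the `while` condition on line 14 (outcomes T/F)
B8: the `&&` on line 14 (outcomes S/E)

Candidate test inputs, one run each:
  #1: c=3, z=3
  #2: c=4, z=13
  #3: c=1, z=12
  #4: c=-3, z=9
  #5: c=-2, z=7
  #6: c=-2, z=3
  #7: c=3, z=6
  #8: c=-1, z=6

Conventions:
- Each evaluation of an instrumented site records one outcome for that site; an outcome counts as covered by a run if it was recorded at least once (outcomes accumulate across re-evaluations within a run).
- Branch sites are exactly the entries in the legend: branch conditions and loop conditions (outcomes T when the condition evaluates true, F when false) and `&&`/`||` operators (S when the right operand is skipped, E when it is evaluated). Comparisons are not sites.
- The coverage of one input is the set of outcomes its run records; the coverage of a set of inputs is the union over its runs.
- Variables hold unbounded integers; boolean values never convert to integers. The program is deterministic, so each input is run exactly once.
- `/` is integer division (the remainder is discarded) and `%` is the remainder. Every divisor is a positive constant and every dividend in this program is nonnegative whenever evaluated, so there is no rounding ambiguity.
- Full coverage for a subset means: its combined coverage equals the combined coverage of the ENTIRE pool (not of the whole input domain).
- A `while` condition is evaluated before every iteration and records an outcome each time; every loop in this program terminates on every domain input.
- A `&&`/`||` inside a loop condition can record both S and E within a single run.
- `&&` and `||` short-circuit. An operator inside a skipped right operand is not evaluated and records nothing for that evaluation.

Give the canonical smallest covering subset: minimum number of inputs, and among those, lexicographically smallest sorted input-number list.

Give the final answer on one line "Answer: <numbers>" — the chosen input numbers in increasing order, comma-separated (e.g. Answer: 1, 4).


#1 (c=3, z=3) -> B2->E, B1->T, B2->E, B1->T, B2->E, B1->T, B2->S, B1->F, B4->E, B3->T, B5->F, B6->T, B8->E, B7->T, ...; covered: B1=T, B1=F, B2=S, B2=E, B3=T, B4=E, B5=F, B6=T, B7=T, B7=F, B8=S, B8=E
#2 (c=4, z=13) -> B2->S, B1->F, B4->S, B3->F, B6->T, B8->E, B7->T, B8->E, B7->T, B8->E, B7->T, B8->S, B7->F; covered: B1=F, B2=S, B3=F, B4=S, B6=T, B7=T, B7=F, B8=S, B8=E
#3 (c=1, z=12) -> B2->S, B1->F, B4->S, B3->F, B6->T, B8->E, B7->T, B8->E, B7->T, B8->E, B7->T, B8->E, B7->T, B8->S, ...; covered: B1=F, B2=S, B3=F, B4=S, B6=T, B7=T, B7=F, B8=S, B8=E
#4 (c=-3, z=9) -> B2->S, B1->F, B4->S, B3->F, B6->T, B8->E, B7->F; covered: B1=F, B2=S, B3=F, B4=S, B6=T, B7=F, B8=E
#5 (c=-2, z=7) -> B2->S, B1->F, B4->S, B3->F, B6->T, B8->E, B7->F; covered: B1=F, B2=S, B3=F, B4=S, B6=T, B7=F, B8=E
#6 (c=-2, z=3) -> B2->E, B1->T, B2->S, B1->F, B4->E, B3->T, B5->F, B6->T, B8->E, B7->T, B8->E, B7->T, B8->E, B7->T, ...; covered: B1=T, B1=F, B2=S, B2=E, B3=T, B4=E, B5=F, B6=T, B7=T, B7=F, B8=S, B8=E
#7 (c=3, z=6) -> B2->E, B1->T, B2->E, B1->T, B2->S, B1->F, B4->S, B3->F, B6->T, B8->E, B7->T, B8->E, B7->T, B8->E, ...; covered: B1=T, B1=F, B2=S, B2=E, B3=F, B4=S, B6=T, B7=T, B7=F, B8=S, B8=E
#8 (c=-1, z=6) -> B2->S, B1->F, B4->S, B3->F, B6->T, B8->E, B7->T, B8->E, B7->T, B8->E, B7->T, B8->S, B7->F; covered: B1=F, B2=S, B3=F, B4=S, B6=T, B7=T, B7=F, B8=S, B8=E
union over all inputs: B1=T, B1=F, B2=S, B2=E, B3=T, B3=F, B4=S, B4=E, B5=F, B6=T, B7=T, B7=F, B8=S, B8=E (14 outcomes)
no size-1 subset reaches all 14 outcomes (best union: 12/14)
at size 2, {1, 2} reaches all 14 outcomes; every lexicographically earlier size-2 subset fails
Answer: 1, 2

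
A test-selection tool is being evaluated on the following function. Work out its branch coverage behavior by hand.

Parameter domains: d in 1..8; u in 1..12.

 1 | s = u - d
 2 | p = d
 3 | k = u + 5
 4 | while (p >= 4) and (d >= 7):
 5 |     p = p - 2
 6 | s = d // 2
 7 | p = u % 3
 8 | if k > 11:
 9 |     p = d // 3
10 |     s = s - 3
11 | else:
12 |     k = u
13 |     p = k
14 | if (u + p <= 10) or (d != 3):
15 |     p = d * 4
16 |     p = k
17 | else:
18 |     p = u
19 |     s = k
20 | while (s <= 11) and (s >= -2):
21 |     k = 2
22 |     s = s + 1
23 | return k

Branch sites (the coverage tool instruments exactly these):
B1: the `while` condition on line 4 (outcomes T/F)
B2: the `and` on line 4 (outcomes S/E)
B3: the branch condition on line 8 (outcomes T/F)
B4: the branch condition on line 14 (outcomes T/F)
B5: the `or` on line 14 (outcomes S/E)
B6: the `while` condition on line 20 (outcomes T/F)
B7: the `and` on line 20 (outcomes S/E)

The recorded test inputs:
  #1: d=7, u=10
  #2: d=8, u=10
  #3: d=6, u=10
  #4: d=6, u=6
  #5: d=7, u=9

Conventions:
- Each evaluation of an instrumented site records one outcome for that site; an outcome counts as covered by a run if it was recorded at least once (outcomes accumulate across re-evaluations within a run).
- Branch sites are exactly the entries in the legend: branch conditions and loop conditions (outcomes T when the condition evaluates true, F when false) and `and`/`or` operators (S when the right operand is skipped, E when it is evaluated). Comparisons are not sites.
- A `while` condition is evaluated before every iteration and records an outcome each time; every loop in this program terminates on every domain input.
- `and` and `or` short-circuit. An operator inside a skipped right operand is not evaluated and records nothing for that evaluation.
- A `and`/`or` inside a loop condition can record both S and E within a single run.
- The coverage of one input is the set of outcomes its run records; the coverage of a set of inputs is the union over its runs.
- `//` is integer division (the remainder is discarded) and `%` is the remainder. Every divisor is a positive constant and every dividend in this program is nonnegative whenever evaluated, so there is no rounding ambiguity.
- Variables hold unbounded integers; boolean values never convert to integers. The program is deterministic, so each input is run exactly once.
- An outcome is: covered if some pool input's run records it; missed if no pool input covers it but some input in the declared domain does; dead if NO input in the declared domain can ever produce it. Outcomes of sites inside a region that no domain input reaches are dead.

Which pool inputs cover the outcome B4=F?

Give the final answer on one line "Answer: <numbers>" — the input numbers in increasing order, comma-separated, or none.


input #1 (d=7, u=10): does not record B4=F
input #2 (d=8, u=10): does not record B4=F
input #3 (d=6, u=10): does not record B4=F
input #4 (d=6, u=6): does not record B4=F
input #5 (d=7, u=9): does not record B4=F
Answer: none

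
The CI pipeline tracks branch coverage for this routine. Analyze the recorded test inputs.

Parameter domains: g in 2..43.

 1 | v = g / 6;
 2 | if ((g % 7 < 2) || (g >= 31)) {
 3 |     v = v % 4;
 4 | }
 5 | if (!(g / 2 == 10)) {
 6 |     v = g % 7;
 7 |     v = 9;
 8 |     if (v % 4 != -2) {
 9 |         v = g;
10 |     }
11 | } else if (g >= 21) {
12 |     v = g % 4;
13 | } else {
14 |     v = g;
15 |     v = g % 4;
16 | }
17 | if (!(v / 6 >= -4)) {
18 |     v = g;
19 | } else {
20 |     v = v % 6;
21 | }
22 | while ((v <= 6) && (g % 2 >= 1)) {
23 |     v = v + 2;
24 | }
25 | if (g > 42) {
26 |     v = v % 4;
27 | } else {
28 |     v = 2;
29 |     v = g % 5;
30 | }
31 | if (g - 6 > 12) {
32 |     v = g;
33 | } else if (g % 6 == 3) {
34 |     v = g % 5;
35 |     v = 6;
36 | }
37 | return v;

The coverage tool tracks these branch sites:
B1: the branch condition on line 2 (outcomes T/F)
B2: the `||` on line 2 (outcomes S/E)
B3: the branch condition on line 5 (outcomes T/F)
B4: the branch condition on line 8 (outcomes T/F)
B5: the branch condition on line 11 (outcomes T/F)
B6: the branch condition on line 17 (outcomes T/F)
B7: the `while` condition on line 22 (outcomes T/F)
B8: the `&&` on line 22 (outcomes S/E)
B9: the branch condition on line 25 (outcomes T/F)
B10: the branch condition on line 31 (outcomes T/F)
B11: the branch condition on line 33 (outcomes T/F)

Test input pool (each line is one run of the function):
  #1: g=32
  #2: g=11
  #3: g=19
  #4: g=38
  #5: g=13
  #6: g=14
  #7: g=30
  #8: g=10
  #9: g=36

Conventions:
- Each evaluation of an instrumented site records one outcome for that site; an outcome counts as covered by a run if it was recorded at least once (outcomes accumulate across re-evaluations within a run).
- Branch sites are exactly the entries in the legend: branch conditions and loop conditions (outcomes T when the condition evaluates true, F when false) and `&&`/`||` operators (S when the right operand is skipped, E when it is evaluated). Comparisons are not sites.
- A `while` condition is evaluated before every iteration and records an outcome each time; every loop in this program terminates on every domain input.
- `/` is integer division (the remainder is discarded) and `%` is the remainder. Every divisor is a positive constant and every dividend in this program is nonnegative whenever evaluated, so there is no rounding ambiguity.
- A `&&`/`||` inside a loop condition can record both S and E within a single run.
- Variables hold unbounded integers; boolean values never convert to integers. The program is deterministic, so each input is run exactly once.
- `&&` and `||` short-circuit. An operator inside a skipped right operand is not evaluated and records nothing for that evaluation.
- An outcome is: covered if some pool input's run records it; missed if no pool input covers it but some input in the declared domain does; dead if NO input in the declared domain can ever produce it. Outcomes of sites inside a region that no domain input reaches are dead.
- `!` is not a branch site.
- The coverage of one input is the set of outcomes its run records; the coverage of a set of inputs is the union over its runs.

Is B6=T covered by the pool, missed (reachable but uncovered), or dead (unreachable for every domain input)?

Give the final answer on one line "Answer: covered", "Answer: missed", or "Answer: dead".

no pool input records B6=T
checking all 42 inputs in the declared domain: B6=T is never recorded -> dead

Answer: dead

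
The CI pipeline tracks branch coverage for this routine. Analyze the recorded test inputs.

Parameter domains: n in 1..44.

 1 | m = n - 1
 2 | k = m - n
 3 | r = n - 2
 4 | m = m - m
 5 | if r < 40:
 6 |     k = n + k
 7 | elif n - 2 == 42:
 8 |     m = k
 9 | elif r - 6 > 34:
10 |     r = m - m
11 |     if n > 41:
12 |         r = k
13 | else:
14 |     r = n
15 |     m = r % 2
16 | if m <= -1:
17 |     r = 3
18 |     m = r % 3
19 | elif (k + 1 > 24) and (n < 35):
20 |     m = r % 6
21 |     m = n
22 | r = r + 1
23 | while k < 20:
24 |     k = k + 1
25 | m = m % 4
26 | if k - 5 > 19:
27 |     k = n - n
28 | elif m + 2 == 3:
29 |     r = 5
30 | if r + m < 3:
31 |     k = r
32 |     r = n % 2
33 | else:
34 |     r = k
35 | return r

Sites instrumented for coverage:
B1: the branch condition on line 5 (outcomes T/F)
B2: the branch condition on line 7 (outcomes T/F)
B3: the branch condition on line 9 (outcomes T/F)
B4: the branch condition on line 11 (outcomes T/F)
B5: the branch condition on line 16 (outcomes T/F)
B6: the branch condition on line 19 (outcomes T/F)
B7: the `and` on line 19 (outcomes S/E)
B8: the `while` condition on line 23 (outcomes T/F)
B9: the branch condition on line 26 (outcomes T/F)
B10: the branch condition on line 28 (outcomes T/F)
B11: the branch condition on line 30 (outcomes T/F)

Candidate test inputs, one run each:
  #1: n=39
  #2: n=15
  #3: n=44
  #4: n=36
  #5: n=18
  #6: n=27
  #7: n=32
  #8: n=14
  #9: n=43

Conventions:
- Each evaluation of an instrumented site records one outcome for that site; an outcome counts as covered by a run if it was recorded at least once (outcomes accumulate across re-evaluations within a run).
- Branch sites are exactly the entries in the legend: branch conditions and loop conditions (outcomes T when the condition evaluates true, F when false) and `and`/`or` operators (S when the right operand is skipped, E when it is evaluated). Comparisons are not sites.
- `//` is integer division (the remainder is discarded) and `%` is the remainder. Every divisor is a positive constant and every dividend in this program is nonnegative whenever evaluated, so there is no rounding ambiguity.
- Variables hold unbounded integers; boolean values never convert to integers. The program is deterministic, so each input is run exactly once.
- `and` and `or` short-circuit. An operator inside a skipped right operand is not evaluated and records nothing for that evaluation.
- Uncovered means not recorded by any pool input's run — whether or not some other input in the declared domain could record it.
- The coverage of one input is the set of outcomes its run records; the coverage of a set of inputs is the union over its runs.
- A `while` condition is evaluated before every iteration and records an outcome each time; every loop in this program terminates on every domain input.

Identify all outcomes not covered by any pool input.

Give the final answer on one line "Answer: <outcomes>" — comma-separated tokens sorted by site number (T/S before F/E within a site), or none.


#1 (n=39) -> B1->T, B5->F, B7->E, B6->F, B8->F, B9->T, B11->F; covered: B1=T, B5=F, B6=F, B7=E, B8=F, B9=T, B11=F
#2 (n=15) -> B1->T, B5->F, B7->S, B6->F, B8->T, B8->T, B8->T, B8->T, B8->T, B8->T, B8->F, B9->F, B10->F, B11->F; covered: B1=T, B5=F, B6=F, B7=S, B8=T, B8=F, B9=F, B10=F, B11=F
#3 (n=44) -> B1->F, B2->T, B5->T, B8->T, B8->T, B8->T, B8->T, B8->T, B8->T, B8->T, B8->T, B8->T, B8->T, B8->T, ...; covered: B1=F, B2=T, B5=T, B8=T, B8=F, B9=F, B10=F, B11=F
#4 (n=36) -> B1->T, B5->F, B7->E, B6->F, B8->F, B9->T, B11->F; covered: B1=T, B5=F, B6=F, B7=E, B8=F, B9=T, B11=F
#5 (n=18) -> B1->T, B5->F, B7->S, B6->F, B8->T, B8->T, B8->T, B8->F, B9->F, B10->F, B11->F; covered: B1=T, B5=F, B6=F, B7=S, B8=T, B8=F, B9=F, B10=F, B11=F
#6 (n=27) -> B1->T, B5->F, B7->E, B6->T, B8->F, B9->T, B11->F; covered: B1=T, B5=F, B6=T, B7=E, B8=F, B9=T, B11=F
#7 (n=32) -> B1->T, B5->F, B7->E, B6->T, B8->F, B9->T, B11->F; covered: B1=T, B5=F, B6=T, B7=E, B8=F, B9=T, B11=F
#8 (n=14) -> B1->T, B5->F, B7->S, B6->F, B8->T, B8->T, B8->T, B8->T, B8->T, B8->T, B8->T, B8->F, B9->F, B10->F, ...; covered: B1=T, B5=F, B6=F, B7=S, B8=T, B8=F, B9=F, B10=F, B11=F
#9 (n=43) -> B1->F, B2->F, B3->T, B4->T, B5->F, B7->S, B6->F, B8->T, B8->T, B8->T, B8->T, B8->T, B8->T, B8->T, ...; covered: B1=F, B2=F, B3=T, B4=T, B5=F, B6=F, B7=S, B8=T, B8=F, B9=F, B10=F, B11=T
union over the pool: B1=T, B1=F, B2=T, B2=F, B3=T, B4=T, B5=T, B5=F, B6=T, B6=F, B7=S, B7=E, B8=T, B8=F, B9=T, B9=F, B10=F, B11=T, B11=F
uncovered (3 of 22): B3=F, B4=F, B10=T
Answer: B3=F, B4=F, B10=T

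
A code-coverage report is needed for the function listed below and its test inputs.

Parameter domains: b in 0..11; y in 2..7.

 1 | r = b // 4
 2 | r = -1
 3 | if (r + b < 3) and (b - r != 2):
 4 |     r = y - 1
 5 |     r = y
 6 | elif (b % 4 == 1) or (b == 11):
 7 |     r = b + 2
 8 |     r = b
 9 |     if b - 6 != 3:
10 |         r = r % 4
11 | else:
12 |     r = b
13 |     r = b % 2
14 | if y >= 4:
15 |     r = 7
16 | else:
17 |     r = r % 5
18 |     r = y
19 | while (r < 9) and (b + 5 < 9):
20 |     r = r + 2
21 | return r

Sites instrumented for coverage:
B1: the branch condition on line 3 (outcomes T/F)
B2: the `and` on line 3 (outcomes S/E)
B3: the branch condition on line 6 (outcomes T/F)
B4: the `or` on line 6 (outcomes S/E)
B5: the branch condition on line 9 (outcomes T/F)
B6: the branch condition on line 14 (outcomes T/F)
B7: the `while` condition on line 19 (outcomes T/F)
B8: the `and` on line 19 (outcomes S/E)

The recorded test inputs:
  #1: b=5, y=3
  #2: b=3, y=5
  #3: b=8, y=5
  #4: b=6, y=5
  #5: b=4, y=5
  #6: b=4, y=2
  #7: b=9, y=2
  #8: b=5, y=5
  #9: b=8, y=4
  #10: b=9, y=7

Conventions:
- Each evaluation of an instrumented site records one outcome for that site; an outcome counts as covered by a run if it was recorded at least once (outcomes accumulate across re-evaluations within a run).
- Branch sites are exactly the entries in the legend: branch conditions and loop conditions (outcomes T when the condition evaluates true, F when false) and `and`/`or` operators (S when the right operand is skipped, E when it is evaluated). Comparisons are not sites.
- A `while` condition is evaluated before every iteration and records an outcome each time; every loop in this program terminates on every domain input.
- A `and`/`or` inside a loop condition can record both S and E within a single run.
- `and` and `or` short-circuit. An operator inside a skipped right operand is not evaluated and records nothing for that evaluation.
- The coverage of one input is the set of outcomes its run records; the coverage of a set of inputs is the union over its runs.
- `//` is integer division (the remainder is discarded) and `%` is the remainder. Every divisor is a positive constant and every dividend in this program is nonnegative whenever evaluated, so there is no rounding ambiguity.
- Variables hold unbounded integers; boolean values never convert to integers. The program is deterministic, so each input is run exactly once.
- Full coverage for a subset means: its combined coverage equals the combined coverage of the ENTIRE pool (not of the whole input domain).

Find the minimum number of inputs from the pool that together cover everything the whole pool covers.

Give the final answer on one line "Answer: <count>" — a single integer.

input #1 (b=5, y=3): covers B1=F, B2=S, B3=T, B4=S, B5=T, B6=F, B7=F, B8=E
input #2 (b=3, y=5): covers B1=T, B2=E, B6=T, B7=T, B7=F, B8=S, B8=E
input #3 (b=8, y=5): covers B1=F, B2=S, B3=F, B4=E, B6=T, B7=F, B8=E
input #4 (b=6, y=5): covers B1=F, B2=S, B3=F, B4=E, B6=T, B7=F, B8=E
input #5 (b=4, y=5): covers B1=F, B2=S, B3=F, B4=E, B6=T, B7=F, B8=E
input #6 (b=4, y=2): covers B1=F, B2=S, B3=F, B4=E, B6=F, B7=F, B8=E
input #7 (b=9, y=2): covers B1=F, B2=S, B3=T, B4=S, B5=F, B6=F, B7=F, B8=E
input #8 (b=5, y=5): covers B1=F, B2=S, B3=T, B4=S, B5=T, B6=T, B7=F, B8=E
input #9 (b=8, y=4): covers B1=F, B2=S, B3=F, B4=E, B6=T, B7=F, B8=E
input #10 (b=9, y=7): covers B1=F, B2=S, B3=T, B4=S, B5=F, B6=T, B7=F, B8=E
union over all inputs: B1=T, B1=F, B2=S, B2=E, B3=T, B3=F, B4=S, B4=E, B5=T, B5=F, B6=T, B6=F, B7=T, B7=F, B8=S, B8=E (16 outcomes)
every size-1 subset falls short of the 16 outcomes (best: 8/16)
every size-2 subset falls short of the 16 outcomes (best: 13/16)
every size-3 subset falls short of the 16 outcomes (best: 15/16)
at size 4, {1, 2, 3, 7} reaches all 16 outcomes; every lexicographically earlier size-4 subset fails

Answer: 4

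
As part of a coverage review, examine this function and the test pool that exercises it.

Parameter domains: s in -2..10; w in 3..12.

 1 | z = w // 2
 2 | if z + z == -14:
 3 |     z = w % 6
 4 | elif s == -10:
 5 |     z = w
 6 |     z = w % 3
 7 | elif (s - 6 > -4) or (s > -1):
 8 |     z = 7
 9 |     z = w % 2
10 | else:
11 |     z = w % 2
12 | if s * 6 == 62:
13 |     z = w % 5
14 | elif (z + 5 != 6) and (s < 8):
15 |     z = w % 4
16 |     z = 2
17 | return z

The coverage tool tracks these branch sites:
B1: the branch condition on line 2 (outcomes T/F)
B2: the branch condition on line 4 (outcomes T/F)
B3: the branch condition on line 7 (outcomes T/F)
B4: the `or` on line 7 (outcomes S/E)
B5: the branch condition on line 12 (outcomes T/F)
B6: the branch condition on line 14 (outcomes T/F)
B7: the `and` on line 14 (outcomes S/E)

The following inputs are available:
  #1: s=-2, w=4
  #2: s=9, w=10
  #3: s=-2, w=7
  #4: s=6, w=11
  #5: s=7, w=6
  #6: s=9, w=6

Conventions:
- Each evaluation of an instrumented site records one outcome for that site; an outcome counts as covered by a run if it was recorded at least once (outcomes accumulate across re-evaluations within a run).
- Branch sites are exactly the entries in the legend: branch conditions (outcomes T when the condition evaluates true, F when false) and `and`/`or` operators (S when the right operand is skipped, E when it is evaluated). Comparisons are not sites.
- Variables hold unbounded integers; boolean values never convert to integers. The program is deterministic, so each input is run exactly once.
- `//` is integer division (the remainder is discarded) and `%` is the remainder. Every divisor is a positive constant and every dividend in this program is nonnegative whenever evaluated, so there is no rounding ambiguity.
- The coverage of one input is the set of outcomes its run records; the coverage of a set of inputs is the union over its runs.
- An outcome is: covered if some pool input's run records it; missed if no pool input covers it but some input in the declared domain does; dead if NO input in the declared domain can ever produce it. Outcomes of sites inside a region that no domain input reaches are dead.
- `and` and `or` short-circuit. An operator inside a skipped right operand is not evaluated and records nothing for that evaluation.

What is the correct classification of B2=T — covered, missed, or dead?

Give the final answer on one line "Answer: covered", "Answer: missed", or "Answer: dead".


no pool input records B2=T
checking all 130 inputs in the declared domain: B2=T is never recorded -> dead
Answer: dead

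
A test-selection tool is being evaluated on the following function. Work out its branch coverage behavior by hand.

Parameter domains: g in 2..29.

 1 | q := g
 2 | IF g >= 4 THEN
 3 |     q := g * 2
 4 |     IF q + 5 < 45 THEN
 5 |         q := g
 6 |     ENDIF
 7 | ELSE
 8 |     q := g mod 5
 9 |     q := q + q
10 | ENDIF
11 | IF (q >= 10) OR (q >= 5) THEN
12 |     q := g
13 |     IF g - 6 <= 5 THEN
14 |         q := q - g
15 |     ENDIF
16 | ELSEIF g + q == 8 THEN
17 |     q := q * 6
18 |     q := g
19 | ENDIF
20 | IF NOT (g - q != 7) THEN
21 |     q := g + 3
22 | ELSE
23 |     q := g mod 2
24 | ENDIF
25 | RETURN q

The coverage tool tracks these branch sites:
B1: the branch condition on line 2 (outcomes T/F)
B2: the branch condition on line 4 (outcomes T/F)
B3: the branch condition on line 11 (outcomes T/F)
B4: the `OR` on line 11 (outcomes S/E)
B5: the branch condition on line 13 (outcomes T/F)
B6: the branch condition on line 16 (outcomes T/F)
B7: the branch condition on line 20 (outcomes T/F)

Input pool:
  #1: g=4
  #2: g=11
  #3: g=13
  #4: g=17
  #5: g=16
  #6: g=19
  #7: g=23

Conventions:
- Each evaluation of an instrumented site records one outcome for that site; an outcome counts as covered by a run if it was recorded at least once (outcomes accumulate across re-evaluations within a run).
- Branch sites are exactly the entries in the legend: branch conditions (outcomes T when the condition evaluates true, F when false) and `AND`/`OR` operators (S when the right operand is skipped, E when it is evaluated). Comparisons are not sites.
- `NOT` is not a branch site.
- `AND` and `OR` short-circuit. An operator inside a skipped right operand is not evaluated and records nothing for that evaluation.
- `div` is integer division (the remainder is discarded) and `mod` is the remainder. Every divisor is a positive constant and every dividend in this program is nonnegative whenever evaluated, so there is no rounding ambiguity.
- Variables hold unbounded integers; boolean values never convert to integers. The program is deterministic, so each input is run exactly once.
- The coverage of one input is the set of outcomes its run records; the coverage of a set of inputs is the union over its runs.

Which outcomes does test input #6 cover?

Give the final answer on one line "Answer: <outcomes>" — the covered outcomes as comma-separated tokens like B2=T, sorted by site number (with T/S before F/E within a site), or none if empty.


Running input #6 (g=19), event by event:
  B1->T, B2->T, B4->S, B3->T, B5->F, B7->F
as a set, this run covers: B1=T, B2=T, B3=T, B4=S, B5=F, B7=F
Answer: B1=T, B2=T, B3=T, B4=S, B5=F, B7=F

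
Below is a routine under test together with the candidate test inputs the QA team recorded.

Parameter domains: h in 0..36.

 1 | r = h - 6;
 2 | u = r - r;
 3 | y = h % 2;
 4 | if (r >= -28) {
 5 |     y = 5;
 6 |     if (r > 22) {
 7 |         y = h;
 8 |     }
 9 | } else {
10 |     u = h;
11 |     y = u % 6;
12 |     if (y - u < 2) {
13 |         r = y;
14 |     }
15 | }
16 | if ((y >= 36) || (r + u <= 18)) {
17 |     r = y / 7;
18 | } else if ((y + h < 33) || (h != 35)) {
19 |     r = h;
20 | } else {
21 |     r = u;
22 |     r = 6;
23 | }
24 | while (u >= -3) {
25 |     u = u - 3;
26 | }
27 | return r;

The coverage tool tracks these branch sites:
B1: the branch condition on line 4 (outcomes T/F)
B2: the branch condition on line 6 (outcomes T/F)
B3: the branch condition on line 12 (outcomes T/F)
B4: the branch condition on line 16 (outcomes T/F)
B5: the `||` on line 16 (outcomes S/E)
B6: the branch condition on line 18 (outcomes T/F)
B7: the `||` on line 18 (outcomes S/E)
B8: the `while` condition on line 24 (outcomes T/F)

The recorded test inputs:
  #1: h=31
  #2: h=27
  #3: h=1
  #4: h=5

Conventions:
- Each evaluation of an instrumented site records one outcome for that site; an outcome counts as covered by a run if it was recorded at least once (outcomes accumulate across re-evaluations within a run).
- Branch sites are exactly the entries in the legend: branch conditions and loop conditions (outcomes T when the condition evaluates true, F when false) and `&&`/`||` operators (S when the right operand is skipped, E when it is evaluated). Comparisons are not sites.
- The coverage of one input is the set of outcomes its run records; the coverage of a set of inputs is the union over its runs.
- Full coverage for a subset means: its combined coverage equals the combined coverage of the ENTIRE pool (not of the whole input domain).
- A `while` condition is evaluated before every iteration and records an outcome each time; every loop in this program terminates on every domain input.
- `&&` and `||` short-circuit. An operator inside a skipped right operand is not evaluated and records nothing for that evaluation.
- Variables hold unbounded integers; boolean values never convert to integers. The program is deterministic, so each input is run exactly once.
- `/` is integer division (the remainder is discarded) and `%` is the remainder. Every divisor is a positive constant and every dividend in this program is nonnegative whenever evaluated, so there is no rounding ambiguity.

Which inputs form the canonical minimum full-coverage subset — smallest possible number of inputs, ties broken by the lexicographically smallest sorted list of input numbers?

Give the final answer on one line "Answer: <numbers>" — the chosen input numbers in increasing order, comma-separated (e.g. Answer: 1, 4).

#1 (h=31) -> covered: B1=T, B2=T, B4=F, B5=E, B6=T, B7=E, B8=T, B8=F
#2 (h=27) -> covered: B1=T, B2=F, B4=F, B5=E, B6=T, B7=S, B8=T, B8=F
#3 (h=1) -> covered: B1=T, B2=F, B4=T, B5=E, B8=T, B8=F
#4 (h=5) -> covered: B1=T, B2=F, B4=T, B5=E, B8=T, B8=F
pool-wide coverage (11 outcomes): B1=T, B2=T, B2=F, B4=T, B4=F, B5=E, B6=T, B7=S, B7=E, B8=T, B8=F
every size-1 subset falls short of the 11 outcomes (best: 8/11)
every size-2 subset falls short of the 11 outcomes (best: 10/11)
size 3: inputs {1, 2, 3} cover all 11 outcomes, and no lexicographically smaller subset of this size does

Answer: 1, 2, 3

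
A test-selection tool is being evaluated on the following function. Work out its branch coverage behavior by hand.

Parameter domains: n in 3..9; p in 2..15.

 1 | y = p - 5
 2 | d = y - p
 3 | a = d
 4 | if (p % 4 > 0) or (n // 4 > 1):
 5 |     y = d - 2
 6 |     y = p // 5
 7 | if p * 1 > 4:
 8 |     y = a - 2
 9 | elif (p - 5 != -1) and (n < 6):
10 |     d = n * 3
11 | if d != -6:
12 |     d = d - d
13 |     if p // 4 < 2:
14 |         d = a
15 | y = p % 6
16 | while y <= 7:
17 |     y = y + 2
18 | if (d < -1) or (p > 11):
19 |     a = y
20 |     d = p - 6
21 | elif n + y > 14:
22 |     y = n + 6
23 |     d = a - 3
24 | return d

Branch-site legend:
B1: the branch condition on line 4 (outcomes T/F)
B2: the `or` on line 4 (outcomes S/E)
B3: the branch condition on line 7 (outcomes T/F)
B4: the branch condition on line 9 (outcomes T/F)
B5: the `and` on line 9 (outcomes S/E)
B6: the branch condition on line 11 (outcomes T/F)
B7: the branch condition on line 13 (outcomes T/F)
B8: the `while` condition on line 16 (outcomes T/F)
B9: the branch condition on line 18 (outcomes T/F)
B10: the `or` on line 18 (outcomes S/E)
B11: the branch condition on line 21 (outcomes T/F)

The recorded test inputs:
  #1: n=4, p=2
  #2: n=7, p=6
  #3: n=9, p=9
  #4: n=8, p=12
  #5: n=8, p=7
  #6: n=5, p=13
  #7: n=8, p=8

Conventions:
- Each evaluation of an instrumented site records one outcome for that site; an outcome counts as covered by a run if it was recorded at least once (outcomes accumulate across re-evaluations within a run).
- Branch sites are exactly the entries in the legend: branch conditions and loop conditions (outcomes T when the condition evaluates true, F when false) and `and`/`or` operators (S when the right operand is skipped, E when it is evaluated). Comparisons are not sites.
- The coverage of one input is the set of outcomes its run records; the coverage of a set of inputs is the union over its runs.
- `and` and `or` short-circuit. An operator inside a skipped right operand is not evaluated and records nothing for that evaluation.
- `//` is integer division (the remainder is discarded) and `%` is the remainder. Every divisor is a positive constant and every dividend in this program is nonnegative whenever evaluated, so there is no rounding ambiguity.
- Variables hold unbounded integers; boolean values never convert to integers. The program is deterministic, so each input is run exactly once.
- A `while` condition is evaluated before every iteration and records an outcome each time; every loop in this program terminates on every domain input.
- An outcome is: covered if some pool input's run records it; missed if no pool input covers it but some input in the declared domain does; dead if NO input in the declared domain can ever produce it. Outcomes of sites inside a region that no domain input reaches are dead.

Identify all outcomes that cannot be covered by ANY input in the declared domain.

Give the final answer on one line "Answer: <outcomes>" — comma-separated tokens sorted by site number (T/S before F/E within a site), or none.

running all 98 domain inputs and tallying outcomes:
  B6=F: unreachable across the whole domain -> dead
  reachable outcomes have witnesses, e.g. B1=T (e.g. n=3, p=2), B1=F (e.g. n=3, p=4), B2=S (e.g. n=3, p=2), B2=E (e.g. n=3, p=4)

Answer: B6=F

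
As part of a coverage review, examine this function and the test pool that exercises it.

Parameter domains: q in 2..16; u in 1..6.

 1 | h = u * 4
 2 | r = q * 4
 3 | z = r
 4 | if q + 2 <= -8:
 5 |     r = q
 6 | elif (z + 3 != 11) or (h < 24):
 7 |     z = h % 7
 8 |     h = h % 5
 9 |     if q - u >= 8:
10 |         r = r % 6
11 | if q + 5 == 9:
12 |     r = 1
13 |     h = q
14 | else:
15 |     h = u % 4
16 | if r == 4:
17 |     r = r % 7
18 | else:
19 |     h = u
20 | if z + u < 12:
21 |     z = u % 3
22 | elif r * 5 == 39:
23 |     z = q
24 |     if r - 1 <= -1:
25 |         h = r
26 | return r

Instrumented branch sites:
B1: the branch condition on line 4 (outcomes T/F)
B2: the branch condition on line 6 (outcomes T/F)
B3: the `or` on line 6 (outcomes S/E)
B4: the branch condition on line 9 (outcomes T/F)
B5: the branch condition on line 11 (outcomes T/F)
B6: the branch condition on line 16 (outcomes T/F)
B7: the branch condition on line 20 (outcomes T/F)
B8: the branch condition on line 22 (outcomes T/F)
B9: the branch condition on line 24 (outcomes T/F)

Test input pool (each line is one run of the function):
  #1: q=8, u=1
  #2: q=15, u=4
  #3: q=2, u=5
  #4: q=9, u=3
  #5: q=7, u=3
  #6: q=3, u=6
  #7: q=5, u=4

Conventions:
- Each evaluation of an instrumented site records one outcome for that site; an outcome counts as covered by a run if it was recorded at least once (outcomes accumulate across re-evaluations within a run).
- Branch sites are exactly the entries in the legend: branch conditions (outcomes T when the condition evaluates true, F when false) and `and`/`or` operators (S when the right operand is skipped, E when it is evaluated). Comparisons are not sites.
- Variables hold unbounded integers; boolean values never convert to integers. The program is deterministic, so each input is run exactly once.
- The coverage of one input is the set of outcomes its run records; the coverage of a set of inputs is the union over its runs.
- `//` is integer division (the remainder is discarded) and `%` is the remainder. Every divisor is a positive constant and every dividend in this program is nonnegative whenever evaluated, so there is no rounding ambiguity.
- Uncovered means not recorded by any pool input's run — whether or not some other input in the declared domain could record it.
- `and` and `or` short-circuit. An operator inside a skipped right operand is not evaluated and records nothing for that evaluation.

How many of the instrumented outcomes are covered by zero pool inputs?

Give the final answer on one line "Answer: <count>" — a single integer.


test 1 (q=8, u=1) fires B1->F, B3->S, B2->T, B4->F, B5->F, B6->F, B7->T; hits B1=F, B2=T, B3=S, B4=F, B5=F, B6=F, B7=T
test 2 (q=15, u=4) fires B1->F, B3->S, B2->T, B4->T, B5->F, B6->F, B7->T; hits B1=F, B2=T, B3=S, B4=T, B5=F, B6=F, B7=T
test 3 (q=2, u=5) fires B1->F, B3->E, B2->T, B4->F, B5->F, B6->F, B7->T; hits B1=F, B2=T, B3=E, B4=F, B5=F, B6=F, B7=T
test 4 (q=9, u=3) fires B1->F, B3->S, B2->T, B4->F, B5->F, B6->F, B7->T; hits B1=F, B2=T, B3=S, B4=F, B5=F, B6=F, B7=T
test 5 (q=7, u=3) fires B1->F, B3->S, B2->T, B4->F, B5->F, B6->F, B7->T; hits B1=F, B2=T, B3=S, B4=F, B5=F, B6=F, B7=T
test 6 (q=3, u=6) fires B1->F, B3->S, B2->T, B4->F, B5->F, B6->F, B7->T; hits B1=F, B2=T, B3=S, B4=F, B5=F, B6=F, B7=T
test 7 (q=5, u=4) fires B1->F, B3->S, B2->T, B4->F, B5->F, B6->F, B7->T; hits B1=F, B2=T, B3=S, B4=F, B5=F, B6=F, B7=T
union over the pool: B1=F, B2=T, B3=S, B3=E, B4=T, B4=F, B5=F, B6=F, B7=T
uncovered (9 of 18): B1=T, B2=F, B5=T, B6=T, B7=F, B8=T, B8=F, B9=T, B9=F
Answer: 9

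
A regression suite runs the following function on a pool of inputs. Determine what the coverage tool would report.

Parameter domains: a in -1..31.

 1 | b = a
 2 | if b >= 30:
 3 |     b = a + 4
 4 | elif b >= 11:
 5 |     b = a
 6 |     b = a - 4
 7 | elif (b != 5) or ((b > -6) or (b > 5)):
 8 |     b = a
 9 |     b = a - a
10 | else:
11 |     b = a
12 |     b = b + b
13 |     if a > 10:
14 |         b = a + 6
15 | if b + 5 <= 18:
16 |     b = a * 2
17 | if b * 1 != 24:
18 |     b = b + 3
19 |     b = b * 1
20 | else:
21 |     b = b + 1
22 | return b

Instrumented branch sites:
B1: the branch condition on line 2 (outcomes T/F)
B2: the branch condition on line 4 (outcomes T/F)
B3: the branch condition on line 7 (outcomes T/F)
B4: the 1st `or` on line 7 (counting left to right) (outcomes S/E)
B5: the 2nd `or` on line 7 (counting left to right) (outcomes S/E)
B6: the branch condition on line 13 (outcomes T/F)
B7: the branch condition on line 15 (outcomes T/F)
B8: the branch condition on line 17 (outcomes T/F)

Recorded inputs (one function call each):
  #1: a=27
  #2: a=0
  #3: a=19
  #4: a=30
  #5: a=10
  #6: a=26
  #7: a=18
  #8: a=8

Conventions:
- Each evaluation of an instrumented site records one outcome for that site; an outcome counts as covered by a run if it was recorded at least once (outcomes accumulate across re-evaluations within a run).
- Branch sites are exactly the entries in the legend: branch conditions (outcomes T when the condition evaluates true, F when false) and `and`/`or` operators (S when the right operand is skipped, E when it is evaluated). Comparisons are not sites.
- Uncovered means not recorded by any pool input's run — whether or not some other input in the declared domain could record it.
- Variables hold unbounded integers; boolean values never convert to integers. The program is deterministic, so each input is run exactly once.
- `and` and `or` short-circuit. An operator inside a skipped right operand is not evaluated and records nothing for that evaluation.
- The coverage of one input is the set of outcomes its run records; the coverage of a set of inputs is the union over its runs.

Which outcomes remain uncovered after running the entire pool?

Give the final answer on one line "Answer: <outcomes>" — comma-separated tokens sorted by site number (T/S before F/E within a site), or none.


input #1, a=27: events B1->F, B2->T, B7->F, B8->T; outcomes B1=F, B2=T, B7=F, B8=T
input #2, a=0: events B1->F, B2->F, B4->S, B3->T, B7->T, B8->T; outcomes B1=F, B2=F, B3=T, B4=S, B7=T, B8=T
input #3, a=19: events B1->F, B2->T, B7->F, B8->T; outcomes B1=F, B2=T, B7=F, B8=T
input #4, a=30: events B1->T, B7->F, B8->T; outcomes B1=T, B7=F, B8=T
input #5, a=10: events B1->F, B2->F, B4->S, B3->T, B7->T, B8->T; outcomes B1=F, B2=F, B3=T, B4=S, B7=T, B8=T
input #6, a=26: events B1->F, B2->T, B7->F, B8->T; outcomes B1=F, B2=T, B7=F, B8=T
input #7, a=18: events B1->F, B2->T, B7->F, B8->T; outcomes B1=F, B2=T, B7=F, B8=T
input #8, a=8: events B1->F, B2->F, B4->S, B3->T, B7->T, B8->T; outcomes B1=F, B2=F, B3=T, B4=S, B7=T, B8=T
union over the pool: B1=T, B1=F, B2=T, B2=F, B3=T, B4=S, B7=T, B7=F, B8=T
uncovered (7 of 16): B3=F, B4=E, B5=S, B5=E, B6=T, B6=F, B8=F
Answer: B3=F, B4=E, B5=S, B5=E, B6=T, B6=F, B8=F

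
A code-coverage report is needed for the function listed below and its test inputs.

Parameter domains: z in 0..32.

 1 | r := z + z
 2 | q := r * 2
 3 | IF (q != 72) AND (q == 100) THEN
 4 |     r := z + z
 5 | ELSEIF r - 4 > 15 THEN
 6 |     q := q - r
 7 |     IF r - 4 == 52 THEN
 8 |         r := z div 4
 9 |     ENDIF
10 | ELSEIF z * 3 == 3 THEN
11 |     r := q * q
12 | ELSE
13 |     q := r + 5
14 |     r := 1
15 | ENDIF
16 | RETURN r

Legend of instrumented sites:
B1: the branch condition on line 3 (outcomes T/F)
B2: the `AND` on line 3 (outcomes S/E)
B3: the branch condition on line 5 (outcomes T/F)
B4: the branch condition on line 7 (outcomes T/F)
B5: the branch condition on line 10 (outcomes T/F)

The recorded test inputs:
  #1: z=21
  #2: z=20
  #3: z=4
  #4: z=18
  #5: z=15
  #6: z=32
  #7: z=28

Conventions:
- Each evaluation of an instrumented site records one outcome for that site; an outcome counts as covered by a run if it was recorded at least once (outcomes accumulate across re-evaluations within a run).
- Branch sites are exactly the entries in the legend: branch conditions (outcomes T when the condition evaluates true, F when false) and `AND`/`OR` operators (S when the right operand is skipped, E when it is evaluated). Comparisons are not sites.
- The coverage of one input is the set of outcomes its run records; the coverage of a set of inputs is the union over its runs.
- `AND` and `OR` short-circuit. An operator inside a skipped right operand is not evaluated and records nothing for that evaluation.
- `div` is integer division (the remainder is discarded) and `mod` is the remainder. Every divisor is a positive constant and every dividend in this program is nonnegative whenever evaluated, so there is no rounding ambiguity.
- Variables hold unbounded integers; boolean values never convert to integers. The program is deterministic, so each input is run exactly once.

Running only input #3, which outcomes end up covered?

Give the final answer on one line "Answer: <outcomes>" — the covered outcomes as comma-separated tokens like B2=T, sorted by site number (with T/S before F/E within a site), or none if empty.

Tracing the run of input #3 (z=4):
  B2->E, B1->F, B3->F, B5->F
deduplicating events, the covered set is: B1=F, B2=E, B3=F, B5=F

Answer: B1=F, B2=E, B3=F, B5=F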